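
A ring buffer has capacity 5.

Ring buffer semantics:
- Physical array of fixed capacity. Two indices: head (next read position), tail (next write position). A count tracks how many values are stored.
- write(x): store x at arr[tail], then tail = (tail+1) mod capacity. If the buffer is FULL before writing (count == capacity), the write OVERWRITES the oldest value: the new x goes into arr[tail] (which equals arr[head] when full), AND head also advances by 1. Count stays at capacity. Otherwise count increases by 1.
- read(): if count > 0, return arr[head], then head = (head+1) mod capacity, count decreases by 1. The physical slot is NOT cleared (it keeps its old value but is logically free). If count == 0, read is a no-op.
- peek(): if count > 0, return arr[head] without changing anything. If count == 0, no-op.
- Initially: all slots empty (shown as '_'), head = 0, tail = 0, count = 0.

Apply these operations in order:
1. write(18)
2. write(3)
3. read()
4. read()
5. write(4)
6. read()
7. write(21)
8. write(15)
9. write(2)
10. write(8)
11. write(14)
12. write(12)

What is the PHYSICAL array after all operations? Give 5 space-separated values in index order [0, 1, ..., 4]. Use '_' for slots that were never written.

Answer: 2 8 14 12 15

Derivation:
After op 1 (write(18)): arr=[18 _ _ _ _] head=0 tail=1 count=1
After op 2 (write(3)): arr=[18 3 _ _ _] head=0 tail=2 count=2
After op 3 (read()): arr=[18 3 _ _ _] head=1 tail=2 count=1
After op 4 (read()): arr=[18 3 _ _ _] head=2 tail=2 count=0
After op 5 (write(4)): arr=[18 3 4 _ _] head=2 tail=3 count=1
After op 6 (read()): arr=[18 3 4 _ _] head=3 tail=3 count=0
After op 7 (write(21)): arr=[18 3 4 21 _] head=3 tail=4 count=1
After op 8 (write(15)): arr=[18 3 4 21 15] head=3 tail=0 count=2
After op 9 (write(2)): arr=[2 3 4 21 15] head=3 tail=1 count=3
After op 10 (write(8)): arr=[2 8 4 21 15] head=3 tail=2 count=4
After op 11 (write(14)): arr=[2 8 14 21 15] head=3 tail=3 count=5
After op 12 (write(12)): arr=[2 8 14 12 15] head=4 tail=4 count=5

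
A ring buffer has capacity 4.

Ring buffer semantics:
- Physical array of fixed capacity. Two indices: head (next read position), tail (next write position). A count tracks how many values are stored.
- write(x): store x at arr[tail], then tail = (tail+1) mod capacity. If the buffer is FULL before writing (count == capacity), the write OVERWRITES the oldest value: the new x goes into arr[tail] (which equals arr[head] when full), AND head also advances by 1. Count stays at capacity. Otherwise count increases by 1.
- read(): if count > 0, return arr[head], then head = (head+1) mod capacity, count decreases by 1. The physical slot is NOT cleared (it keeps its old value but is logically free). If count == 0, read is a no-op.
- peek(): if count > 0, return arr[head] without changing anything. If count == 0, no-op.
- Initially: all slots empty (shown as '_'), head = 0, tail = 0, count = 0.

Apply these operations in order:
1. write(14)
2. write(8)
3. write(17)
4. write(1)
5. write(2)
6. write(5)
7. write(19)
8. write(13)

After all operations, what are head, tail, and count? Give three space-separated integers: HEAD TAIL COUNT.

After op 1 (write(14)): arr=[14 _ _ _] head=0 tail=1 count=1
After op 2 (write(8)): arr=[14 8 _ _] head=0 tail=2 count=2
After op 3 (write(17)): arr=[14 8 17 _] head=0 tail=3 count=3
After op 4 (write(1)): arr=[14 8 17 1] head=0 tail=0 count=4
After op 5 (write(2)): arr=[2 8 17 1] head=1 tail=1 count=4
After op 6 (write(5)): arr=[2 5 17 1] head=2 tail=2 count=4
After op 7 (write(19)): arr=[2 5 19 1] head=3 tail=3 count=4
After op 8 (write(13)): arr=[2 5 19 13] head=0 tail=0 count=4

Answer: 0 0 4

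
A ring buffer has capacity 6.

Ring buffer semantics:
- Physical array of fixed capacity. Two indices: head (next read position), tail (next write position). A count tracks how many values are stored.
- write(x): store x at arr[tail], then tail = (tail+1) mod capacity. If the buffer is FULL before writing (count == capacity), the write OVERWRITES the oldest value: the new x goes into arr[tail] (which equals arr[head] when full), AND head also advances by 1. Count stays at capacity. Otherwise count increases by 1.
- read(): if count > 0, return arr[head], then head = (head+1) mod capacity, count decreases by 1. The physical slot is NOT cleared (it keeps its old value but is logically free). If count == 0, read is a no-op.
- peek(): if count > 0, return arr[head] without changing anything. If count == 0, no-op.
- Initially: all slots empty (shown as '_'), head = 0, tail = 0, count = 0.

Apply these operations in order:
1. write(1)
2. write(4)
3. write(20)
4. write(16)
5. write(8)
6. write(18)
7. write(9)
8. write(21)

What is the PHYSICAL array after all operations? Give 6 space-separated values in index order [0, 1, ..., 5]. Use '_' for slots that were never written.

After op 1 (write(1)): arr=[1 _ _ _ _ _] head=0 tail=1 count=1
After op 2 (write(4)): arr=[1 4 _ _ _ _] head=0 tail=2 count=2
After op 3 (write(20)): arr=[1 4 20 _ _ _] head=0 tail=3 count=3
After op 4 (write(16)): arr=[1 4 20 16 _ _] head=0 tail=4 count=4
After op 5 (write(8)): arr=[1 4 20 16 8 _] head=0 tail=5 count=5
After op 6 (write(18)): arr=[1 4 20 16 8 18] head=0 tail=0 count=6
After op 7 (write(9)): arr=[9 4 20 16 8 18] head=1 tail=1 count=6
After op 8 (write(21)): arr=[9 21 20 16 8 18] head=2 tail=2 count=6

Answer: 9 21 20 16 8 18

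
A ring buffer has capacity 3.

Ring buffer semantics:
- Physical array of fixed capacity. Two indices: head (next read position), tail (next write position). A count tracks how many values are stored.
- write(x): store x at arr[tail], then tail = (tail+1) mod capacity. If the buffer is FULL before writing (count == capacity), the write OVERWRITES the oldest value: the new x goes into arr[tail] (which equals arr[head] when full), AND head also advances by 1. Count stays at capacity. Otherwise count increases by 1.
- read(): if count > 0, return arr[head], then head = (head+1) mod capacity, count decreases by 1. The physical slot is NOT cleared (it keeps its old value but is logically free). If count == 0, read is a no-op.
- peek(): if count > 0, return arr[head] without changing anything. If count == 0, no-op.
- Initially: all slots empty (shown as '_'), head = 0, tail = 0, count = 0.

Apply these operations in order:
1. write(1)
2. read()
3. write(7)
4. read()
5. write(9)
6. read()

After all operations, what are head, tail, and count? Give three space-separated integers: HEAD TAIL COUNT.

Answer: 0 0 0

Derivation:
After op 1 (write(1)): arr=[1 _ _] head=0 tail=1 count=1
After op 2 (read()): arr=[1 _ _] head=1 tail=1 count=0
After op 3 (write(7)): arr=[1 7 _] head=1 tail=2 count=1
After op 4 (read()): arr=[1 7 _] head=2 tail=2 count=0
After op 5 (write(9)): arr=[1 7 9] head=2 tail=0 count=1
After op 6 (read()): arr=[1 7 9] head=0 tail=0 count=0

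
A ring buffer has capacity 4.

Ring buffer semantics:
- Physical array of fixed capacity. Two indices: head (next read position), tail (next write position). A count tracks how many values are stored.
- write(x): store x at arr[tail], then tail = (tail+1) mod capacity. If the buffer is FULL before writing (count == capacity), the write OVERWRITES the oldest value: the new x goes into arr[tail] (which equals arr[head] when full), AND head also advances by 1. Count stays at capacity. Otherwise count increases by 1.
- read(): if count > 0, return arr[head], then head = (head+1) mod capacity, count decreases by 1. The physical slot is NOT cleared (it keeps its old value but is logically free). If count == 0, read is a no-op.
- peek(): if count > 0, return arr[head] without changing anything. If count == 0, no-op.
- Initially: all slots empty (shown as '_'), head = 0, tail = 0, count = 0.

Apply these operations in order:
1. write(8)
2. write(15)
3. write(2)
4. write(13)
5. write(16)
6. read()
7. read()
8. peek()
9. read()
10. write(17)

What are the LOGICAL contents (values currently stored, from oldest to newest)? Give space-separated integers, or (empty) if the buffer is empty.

After op 1 (write(8)): arr=[8 _ _ _] head=0 tail=1 count=1
After op 2 (write(15)): arr=[8 15 _ _] head=0 tail=2 count=2
After op 3 (write(2)): arr=[8 15 2 _] head=0 tail=3 count=3
After op 4 (write(13)): arr=[8 15 2 13] head=0 tail=0 count=4
After op 5 (write(16)): arr=[16 15 2 13] head=1 tail=1 count=4
After op 6 (read()): arr=[16 15 2 13] head=2 tail=1 count=3
After op 7 (read()): arr=[16 15 2 13] head=3 tail=1 count=2
After op 8 (peek()): arr=[16 15 2 13] head=3 tail=1 count=2
After op 9 (read()): arr=[16 15 2 13] head=0 tail=1 count=1
After op 10 (write(17)): arr=[16 17 2 13] head=0 tail=2 count=2

Answer: 16 17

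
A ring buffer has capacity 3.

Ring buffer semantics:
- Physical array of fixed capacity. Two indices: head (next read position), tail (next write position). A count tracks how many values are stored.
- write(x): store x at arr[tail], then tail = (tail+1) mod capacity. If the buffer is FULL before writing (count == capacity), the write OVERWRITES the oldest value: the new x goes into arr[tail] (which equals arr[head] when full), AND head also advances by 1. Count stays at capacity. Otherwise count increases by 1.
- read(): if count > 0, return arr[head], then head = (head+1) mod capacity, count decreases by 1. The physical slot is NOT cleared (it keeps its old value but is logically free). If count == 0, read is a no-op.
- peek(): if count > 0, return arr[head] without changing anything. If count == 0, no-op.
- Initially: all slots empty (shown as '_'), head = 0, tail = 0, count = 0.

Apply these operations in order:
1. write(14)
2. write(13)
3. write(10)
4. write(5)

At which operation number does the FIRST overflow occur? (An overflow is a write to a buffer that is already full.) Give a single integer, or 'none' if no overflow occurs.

Answer: 4

Derivation:
After op 1 (write(14)): arr=[14 _ _] head=0 tail=1 count=1
After op 2 (write(13)): arr=[14 13 _] head=0 tail=2 count=2
After op 3 (write(10)): arr=[14 13 10] head=0 tail=0 count=3
After op 4 (write(5)): arr=[5 13 10] head=1 tail=1 count=3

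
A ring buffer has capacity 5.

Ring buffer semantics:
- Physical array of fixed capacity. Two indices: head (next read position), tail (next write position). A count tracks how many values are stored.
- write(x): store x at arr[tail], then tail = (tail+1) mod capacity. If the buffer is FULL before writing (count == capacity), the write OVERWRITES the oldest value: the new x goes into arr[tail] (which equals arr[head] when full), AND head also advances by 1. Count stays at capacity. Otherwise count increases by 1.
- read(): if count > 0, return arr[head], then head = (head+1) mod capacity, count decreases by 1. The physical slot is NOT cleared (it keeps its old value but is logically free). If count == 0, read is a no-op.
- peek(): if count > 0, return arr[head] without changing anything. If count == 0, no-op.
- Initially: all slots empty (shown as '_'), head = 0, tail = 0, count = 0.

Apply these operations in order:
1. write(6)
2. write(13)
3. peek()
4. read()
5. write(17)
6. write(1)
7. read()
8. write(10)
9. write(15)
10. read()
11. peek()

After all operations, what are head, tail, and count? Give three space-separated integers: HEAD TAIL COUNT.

After op 1 (write(6)): arr=[6 _ _ _ _] head=0 tail=1 count=1
After op 2 (write(13)): arr=[6 13 _ _ _] head=0 tail=2 count=2
After op 3 (peek()): arr=[6 13 _ _ _] head=0 tail=2 count=2
After op 4 (read()): arr=[6 13 _ _ _] head=1 tail=2 count=1
After op 5 (write(17)): arr=[6 13 17 _ _] head=1 tail=3 count=2
After op 6 (write(1)): arr=[6 13 17 1 _] head=1 tail=4 count=3
After op 7 (read()): arr=[6 13 17 1 _] head=2 tail=4 count=2
After op 8 (write(10)): arr=[6 13 17 1 10] head=2 tail=0 count=3
After op 9 (write(15)): arr=[15 13 17 1 10] head=2 tail=1 count=4
After op 10 (read()): arr=[15 13 17 1 10] head=3 tail=1 count=3
After op 11 (peek()): arr=[15 13 17 1 10] head=3 tail=1 count=3

Answer: 3 1 3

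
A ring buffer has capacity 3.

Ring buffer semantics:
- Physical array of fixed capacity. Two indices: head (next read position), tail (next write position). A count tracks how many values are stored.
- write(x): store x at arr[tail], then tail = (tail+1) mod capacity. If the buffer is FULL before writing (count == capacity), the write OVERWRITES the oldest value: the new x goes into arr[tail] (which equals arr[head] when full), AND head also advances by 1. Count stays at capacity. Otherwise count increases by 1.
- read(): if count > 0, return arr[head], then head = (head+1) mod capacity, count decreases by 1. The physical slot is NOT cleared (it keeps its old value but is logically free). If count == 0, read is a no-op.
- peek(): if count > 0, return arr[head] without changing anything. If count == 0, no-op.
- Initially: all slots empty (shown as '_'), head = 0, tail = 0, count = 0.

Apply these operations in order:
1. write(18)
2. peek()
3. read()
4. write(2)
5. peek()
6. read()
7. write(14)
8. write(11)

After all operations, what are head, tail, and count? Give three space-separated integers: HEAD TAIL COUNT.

Answer: 2 1 2

Derivation:
After op 1 (write(18)): arr=[18 _ _] head=0 tail=1 count=1
After op 2 (peek()): arr=[18 _ _] head=0 tail=1 count=1
After op 3 (read()): arr=[18 _ _] head=1 tail=1 count=0
After op 4 (write(2)): arr=[18 2 _] head=1 tail=2 count=1
After op 5 (peek()): arr=[18 2 _] head=1 tail=2 count=1
After op 6 (read()): arr=[18 2 _] head=2 tail=2 count=0
After op 7 (write(14)): arr=[18 2 14] head=2 tail=0 count=1
After op 8 (write(11)): arr=[11 2 14] head=2 tail=1 count=2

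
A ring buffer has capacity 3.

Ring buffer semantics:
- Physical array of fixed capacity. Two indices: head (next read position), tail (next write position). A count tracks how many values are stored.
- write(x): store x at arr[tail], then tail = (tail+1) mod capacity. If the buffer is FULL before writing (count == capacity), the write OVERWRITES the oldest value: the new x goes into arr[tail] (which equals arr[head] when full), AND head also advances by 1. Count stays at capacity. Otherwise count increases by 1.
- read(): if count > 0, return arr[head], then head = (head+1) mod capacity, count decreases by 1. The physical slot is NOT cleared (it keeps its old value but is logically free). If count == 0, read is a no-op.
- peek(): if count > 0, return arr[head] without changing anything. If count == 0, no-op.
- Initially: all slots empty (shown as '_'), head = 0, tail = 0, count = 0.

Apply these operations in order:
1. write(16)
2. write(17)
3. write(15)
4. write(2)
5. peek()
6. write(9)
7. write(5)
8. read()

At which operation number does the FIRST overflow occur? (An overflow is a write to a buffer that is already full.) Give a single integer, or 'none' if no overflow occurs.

After op 1 (write(16)): arr=[16 _ _] head=0 tail=1 count=1
After op 2 (write(17)): arr=[16 17 _] head=0 tail=2 count=2
After op 3 (write(15)): arr=[16 17 15] head=0 tail=0 count=3
After op 4 (write(2)): arr=[2 17 15] head=1 tail=1 count=3
After op 5 (peek()): arr=[2 17 15] head=1 tail=1 count=3
After op 6 (write(9)): arr=[2 9 15] head=2 tail=2 count=3
After op 7 (write(5)): arr=[2 9 5] head=0 tail=0 count=3
After op 8 (read()): arr=[2 9 5] head=1 tail=0 count=2

Answer: 4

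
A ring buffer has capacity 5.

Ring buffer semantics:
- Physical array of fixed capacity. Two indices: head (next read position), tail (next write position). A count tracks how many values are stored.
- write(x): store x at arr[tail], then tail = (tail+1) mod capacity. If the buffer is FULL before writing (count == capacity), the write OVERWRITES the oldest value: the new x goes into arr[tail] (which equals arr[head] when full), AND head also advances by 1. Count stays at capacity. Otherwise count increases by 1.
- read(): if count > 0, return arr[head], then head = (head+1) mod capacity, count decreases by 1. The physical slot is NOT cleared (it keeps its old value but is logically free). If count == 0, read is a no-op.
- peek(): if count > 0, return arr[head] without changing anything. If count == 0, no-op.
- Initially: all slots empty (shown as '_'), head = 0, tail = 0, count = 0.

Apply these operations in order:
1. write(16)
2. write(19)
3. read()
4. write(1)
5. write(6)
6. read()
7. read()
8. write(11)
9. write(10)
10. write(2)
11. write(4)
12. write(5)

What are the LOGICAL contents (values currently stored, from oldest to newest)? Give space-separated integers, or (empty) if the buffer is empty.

After op 1 (write(16)): arr=[16 _ _ _ _] head=0 tail=1 count=1
After op 2 (write(19)): arr=[16 19 _ _ _] head=0 tail=2 count=2
After op 3 (read()): arr=[16 19 _ _ _] head=1 tail=2 count=1
After op 4 (write(1)): arr=[16 19 1 _ _] head=1 tail=3 count=2
After op 5 (write(6)): arr=[16 19 1 6 _] head=1 tail=4 count=3
After op 6 (read()): arr=[16 19 1 6 _] head=2 tail=4 count=2
After op 7 (read()): arr=[16 19 1 6 _] head=3 tail=4 count=1
After op 8 (write(11)): arr=[16 19 1 6 11] head=3 tail=0 count=2
After op 9 (write(10)): arr=[10 19 1 6 11] head=3 tail=1 count=3
After op 10 (write(2)): arr=[10 2 1 6 11] head=3 tail=2 count=4
After op 11 (write(4)): arr=[10 2 4 6 11] head=3 tail=3 count=5
After op 12 (write(5)): arr=[10 2 4 5 11] head=4 tail=4 count=5

Answer: 11 10 2 4 5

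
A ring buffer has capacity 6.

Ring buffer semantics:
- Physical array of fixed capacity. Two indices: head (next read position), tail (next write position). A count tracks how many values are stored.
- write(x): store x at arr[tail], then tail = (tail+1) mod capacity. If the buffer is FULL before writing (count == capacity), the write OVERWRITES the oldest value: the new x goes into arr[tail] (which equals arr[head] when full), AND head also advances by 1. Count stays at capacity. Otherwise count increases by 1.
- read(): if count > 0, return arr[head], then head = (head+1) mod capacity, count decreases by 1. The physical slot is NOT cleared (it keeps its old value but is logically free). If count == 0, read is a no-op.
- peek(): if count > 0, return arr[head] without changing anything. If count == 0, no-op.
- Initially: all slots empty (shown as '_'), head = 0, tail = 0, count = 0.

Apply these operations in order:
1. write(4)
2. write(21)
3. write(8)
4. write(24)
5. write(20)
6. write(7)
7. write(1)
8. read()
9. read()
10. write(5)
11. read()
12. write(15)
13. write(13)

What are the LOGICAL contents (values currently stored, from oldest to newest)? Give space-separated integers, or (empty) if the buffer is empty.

Answer: 20 7 1 5 15 13

Derivation:
After op 1 (write(4)): arr=[4 _ _ _ _ _] head=0 tail=1 count=1
After op 2 (write(21)): arr=[4 21 _ _ _ _] head=0 tail=2 count=2
After op 3 (write(8)): arr=[4 21 8 _ _ _] head=0 tail=3 count=3
After op 4 (write(24)): arr=[4 21 8 24 _ _] head=0 tail=4 count=4
After op 5 (write(20)): arr=[4 21 8 24 20 _] head=0 tail=5 count=5
After op 6 (write(7)): arr=[4 21 8 24 20 7] head=0 tail=0 count=6
After op 7 (write(1)): arr=[1 21 8 24 20 7] head=1 tail=1 count=6
After op 8 (read()): arr=[1 21 8 24 20 7] head=2 tail=1 count=5
After op 9 (read()): arr=[1 21 8 24 20 7] head=3 tail=1 count=4
After op 10 (write(5)): arr=[1 5 8 24 20 7] head=3 tail=2 count=5
After op 11 (read()): arr=[1 5 8 24 20 7] head=4 tail=2 count=4
After op 12 (write(15)): arr=[1 5 15 24 20 7] head=4 tail=3 count=5
After op 13 (write(13)): arr=[1 5 15 13 20 7] head=4 tail=4 count=6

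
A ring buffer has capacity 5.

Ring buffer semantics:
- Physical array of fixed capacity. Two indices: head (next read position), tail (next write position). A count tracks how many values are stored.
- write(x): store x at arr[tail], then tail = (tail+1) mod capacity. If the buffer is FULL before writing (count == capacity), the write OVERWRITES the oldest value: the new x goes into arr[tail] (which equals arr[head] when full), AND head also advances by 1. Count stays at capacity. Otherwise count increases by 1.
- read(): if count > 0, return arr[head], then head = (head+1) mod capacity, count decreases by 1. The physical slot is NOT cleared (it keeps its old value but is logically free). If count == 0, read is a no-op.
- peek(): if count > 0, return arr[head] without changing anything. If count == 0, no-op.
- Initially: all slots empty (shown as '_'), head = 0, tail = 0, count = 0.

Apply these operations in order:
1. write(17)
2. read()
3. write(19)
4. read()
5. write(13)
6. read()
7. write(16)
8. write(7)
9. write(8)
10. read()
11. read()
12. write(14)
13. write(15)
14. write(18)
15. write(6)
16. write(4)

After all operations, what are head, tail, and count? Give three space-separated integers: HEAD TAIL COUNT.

Answer: 1 1 5

Derivation:
After op 1 (write(17)): arr=[17 _ _ _ _] head=0 tail=1 count=1
After op 2 (read()): arr=[17 _ _ _ _] head=1 tail=1 count=0
After op 3 (write(19)): arr=[17 19 _ _ _] head=1 tail=2 count=1
After op 4 (read()): arr=[17 19 _ _ _] head=2 tail=2 count=0
After op 5 (write(13)): arr=[17 19 13 _ _] head=2 tail=3 count=1
After op 6 (read()): arr=[17 19 13 _ _] head=3 tail=3 count=0
After op 7 (write(16)): arr=[17 19 13 16 _] head=3 tail=4 count=1
After op 8 (write(7)): arr=[17 19 13 16 7] head=3 tail=0 count=2
After op 9 (write(8)): arr=[8 19 13 16 7] head=3 tail=1 count=3
After op 10 (read()): arr=[8 19 13 16 7] head=4 tail=1 count=2
After op 11 (read()): arr=[8 19 13 16 7] head=0 tail=1 count=1
After op 12 (write(14)): arr=[8 14 13 16 7] head=0 tail=2 count=2
After op 13 (write(15)): arr=[8 14 15 16 7] head=0 tail=3 count=3
After op 14 (write(18)): arr=[8 14 15 18 7] head=0 tail=4 count=4
After op 15 (write(6)): arr=[8 14 15 18 6] head=0 tail=0 count=5
After op 16 (write(4)): arr=[4 14 15 18 6] head=1 tail=1 count=5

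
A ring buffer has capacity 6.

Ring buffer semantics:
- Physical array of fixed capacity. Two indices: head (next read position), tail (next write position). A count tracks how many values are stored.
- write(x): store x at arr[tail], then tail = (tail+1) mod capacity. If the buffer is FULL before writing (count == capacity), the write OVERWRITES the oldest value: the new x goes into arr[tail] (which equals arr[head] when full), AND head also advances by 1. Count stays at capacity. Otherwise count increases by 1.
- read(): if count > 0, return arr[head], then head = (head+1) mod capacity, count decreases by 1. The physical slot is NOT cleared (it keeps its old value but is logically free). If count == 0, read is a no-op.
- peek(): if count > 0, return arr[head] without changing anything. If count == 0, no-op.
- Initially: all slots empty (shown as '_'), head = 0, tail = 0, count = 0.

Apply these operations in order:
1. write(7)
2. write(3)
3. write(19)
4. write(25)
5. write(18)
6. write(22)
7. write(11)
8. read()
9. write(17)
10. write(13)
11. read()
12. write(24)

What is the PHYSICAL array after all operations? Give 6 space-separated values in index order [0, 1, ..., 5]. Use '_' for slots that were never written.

After op 1 (write(7)): arr=[7 _ _ _ _ _] head=0 tail=1 count=1
After op 2 (write(3)): arr=[7 3 _ _ _ _] head=0 tail=2 count=2
After op 3 (write(19)): arr=[7 3 19 _ _ _] head=0 tail=3 count=3
After op 4 (write(25)): arr=[7 3 19 25 _ _] head=0 tail=4 count=4
After op 5 (write(18)): arr=[7 3 19 25 18 _] head=0 tail=5 count=5
After op 6 (write(22)): arr=[7 3 19 25 18 22] head=0 tail=0 count=6
After op 7 (write(11)): arr=[11 3 19 25 18 22] head=1 tail=1 count=6
After op 8 (read()): arr=[11 3 19 25 18 22] head=2 tail=1 count=5
After op 9 (write(17)): arr=[11 17 19 25 18 22] head=2 tail=2 count=6
After op 10 (write(13)): arr=[11 17 13 25 18 22] head=3 tail=3 count=6
After op 11 (read()): arr=[11 17 13 25 18 22] head=4 tail=3 count=5
After op 12 (write(24)): arr=[11 17 13 24 18 22] head=4 tail=4 count=6

Answer: 11 17 13 24 18 22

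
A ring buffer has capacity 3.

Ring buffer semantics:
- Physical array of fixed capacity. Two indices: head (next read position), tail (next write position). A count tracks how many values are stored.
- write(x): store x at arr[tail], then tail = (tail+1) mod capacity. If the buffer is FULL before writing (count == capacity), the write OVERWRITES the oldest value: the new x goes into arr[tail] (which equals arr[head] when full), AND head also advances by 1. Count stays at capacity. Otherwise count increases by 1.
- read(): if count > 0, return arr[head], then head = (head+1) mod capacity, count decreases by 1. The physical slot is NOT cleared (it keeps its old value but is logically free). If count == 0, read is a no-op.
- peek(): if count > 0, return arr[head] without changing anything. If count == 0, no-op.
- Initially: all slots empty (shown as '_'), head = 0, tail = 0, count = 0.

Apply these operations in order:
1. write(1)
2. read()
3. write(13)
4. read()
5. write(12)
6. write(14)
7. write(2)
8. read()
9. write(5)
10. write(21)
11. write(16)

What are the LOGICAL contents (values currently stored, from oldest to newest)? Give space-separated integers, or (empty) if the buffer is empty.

After op 1 (write(1)): arr=[1 _ _] head=0 tail=1 count=1
After op 2 (read()): arr=[1 _ _] head=1 tail=1 count=0
After op 3 (write(13)): arr=[1 13 _] head=1 tail=2 count=1
After op 4 (read()): arr=[1 13 _] head=2 tail=2 count=0
After op 5 (write(12)): arr=[1 13 12] head=2 tail=0 count=1
After op 6 (write(14)): arr=[14 13 12] head=2 tail=1 count=2
After op 7 (write(2)): arr=[14 2 12] head=2 tail=2 count=3
After op 8 (read()): arr=[14 2 12] head=0 tail=2 count=2
After op 9 (write(5)): arr=[14 2 5] head=0 tail=0 count=3
After op 10 (write(21)): arr=[21 2 5] head=1 tail=1 count=3
After op 11 (write(16)): arr=[21 16 5] head=2 tail=2 count=3

Answer: 5 21 16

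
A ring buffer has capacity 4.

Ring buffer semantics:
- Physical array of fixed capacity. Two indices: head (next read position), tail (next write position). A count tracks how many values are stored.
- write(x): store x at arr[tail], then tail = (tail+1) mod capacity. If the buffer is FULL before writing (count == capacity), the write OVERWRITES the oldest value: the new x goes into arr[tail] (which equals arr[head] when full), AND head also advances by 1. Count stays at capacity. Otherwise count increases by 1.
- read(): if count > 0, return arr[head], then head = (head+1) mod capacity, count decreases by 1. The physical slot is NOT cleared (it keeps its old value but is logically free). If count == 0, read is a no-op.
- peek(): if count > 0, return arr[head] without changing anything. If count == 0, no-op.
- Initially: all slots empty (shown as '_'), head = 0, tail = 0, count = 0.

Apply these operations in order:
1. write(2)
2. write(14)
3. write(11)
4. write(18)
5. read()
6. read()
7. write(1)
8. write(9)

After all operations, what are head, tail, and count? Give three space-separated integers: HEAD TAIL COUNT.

Answer: 2 2 4

Derivation:
After op 1 (write(2)): arr=[2 _ _ _] head=0 tail=1 count=1
After op 2 (write(14)): arr=[2 14 _ _] head=0 tail=2 count=2
After op 3 (write(11)): arr=[2 14 11 _] head=0 tail=3 count=3
After op 4 (write(18)): arr=[2 14 11 18] head=0 tail=0 count=4
After op 5 (read()): arr=[2 14 11 18] head=1 tail=0 count=3
After op 6 (read()): arr=[2 14 11 18] head=2 tail=0 count=2
After op 7 (write(1)): arr=[1 14 11 18] head=2 tail=1 count=3
After op 8 (write(9)): arr=[1 9 11 18] head=2 tail=2 count=4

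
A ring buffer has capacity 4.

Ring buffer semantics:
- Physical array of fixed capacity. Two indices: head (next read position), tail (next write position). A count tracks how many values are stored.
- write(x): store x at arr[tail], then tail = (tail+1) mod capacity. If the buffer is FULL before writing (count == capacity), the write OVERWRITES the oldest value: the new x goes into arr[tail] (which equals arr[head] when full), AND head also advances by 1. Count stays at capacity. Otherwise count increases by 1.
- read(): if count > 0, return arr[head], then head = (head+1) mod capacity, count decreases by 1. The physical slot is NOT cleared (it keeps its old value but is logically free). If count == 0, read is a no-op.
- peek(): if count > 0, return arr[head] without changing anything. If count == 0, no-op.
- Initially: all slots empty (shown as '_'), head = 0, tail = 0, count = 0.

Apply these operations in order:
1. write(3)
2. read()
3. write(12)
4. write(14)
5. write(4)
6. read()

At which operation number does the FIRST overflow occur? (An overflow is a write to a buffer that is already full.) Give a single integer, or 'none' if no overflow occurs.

Answer: none

Derivation:
After op 1 (write(3)): arr=[3 _ _ _] head=0 tail=1 count=1
After op 2 (read()): arr=[3 _ _ _] head=1 tail=1 count=0
After op 3 (write(12)): arr=[3 12 _ _] head=1 tail=2 count=1
After op 4 (write(14)): arr=[3 12 14 _] head=1 tail=3 count=2
After op 5 (write(4)): arr=[3 12 14 4] head=1 tail=0 count=3
After op 6 (read()): arr=[3 12 14 4] head=2 tail=0 count=2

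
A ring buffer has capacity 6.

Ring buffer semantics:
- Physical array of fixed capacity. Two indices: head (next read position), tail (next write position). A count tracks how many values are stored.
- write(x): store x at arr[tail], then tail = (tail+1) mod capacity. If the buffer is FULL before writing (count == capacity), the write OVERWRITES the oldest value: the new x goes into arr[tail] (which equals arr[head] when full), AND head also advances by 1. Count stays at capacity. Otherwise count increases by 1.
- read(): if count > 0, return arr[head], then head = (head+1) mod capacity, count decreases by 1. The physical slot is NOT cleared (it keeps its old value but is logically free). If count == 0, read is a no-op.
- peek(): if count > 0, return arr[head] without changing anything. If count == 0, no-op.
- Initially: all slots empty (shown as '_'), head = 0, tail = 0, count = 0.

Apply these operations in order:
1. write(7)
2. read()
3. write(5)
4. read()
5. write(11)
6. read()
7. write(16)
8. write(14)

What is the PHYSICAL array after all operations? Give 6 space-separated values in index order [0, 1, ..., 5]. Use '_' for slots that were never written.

Answer: 7 5 11 16 14 _

Derivation:
After op 1 (write(7)): arr=[7 _ _ _ _ _] head=0 tail=1 count=1
After op 2 (read()): arr=[7 _ _ _ _ _] head=1 tail=1 count=0
After op 3 (write(5)): arr=[7 5 _ _ _ _] head=1 tail=2 count=1
After op 4 (read()): arr=[7 5 _ _ _ _] head=2 tail=2 count=0
After op 5 (write(11)): arr=[7 5 11 _ _ _] head=2 tail=3 count=1
After op 6 (read()): arr=[7 5 11 _ _ _] head=3 tail=3 count=0
After op 7 (write(16)): arr=[7 5 11 16 _ _] head=3 tail=4 count=1
After op 8 (write(14)): arr=[7 5 11 16 14 _] head=3 tail=5 count=2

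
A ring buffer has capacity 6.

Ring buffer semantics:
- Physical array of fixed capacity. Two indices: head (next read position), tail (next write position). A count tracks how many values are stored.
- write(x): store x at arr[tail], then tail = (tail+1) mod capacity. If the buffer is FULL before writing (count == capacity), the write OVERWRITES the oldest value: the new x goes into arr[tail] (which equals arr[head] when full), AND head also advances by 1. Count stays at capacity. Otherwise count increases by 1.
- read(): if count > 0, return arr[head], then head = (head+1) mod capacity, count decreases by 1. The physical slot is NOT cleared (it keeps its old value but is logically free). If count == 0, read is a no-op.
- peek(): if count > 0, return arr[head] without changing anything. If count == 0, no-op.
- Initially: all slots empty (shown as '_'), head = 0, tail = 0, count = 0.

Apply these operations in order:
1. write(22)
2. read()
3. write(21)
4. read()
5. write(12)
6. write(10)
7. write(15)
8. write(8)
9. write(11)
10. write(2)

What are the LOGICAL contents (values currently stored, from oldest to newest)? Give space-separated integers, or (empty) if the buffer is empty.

Answer: 12 10 15 8 11 2

Derivation:
After op 1 (write(22)): arr=[22 _ _ _ _ _] head=0 tail=1 count=1
After op 2 (read()): arr=[22 _ _ _ _ _] head=1 tail=1 count=0
After op 3 (write(21)): arr=[22 21 _ _ _ _] head=1 tail=2 count=1
After op 4 (read()): arr=[22 21 _ _ _ _] head=2 tail=2 count=0
After op 5 (write(12)): arr=[22 21 12 _ _ _] head=2 tail=3 count=1
After op 6 (write(10)): arr=[22 21 12 10 _ _] head=2 tail=4 count=2
After op 7 (write(15)): arr=[22 21 12 10 15 _] head=2 tail=5 count=3
After op 8 (write(8)): arr=[22 21 12 10 15 8] head=2 tail=0 count=4
After op 9 (write(11)): arr=[11 21 12 10 15 8] head=2 tail=1 count=5
After op 10 (write(2)): arr=[11 2 12 10 15 8] head=2 tail=2 count=6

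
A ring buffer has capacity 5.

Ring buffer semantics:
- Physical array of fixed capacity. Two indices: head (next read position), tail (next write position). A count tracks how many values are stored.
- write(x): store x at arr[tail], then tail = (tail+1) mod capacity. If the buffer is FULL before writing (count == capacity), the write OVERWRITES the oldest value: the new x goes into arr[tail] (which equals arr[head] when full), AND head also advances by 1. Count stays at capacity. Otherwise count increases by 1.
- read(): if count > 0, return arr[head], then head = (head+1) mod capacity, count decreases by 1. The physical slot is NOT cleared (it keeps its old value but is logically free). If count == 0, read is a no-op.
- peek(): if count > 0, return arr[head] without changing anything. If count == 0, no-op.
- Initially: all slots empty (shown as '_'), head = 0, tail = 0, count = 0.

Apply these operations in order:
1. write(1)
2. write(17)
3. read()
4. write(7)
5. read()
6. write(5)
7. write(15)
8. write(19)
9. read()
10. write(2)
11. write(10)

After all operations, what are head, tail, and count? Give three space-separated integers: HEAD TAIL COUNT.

After op 1 (write(1)): arr=[1 _ _ _ _] head=0 tail=1 count=1
After op 2 (write(17)): arr=[1 17 _ _ _] head=0 tail=2 count=2
After op 3 (read()): arr=[1 17 _ _ _] head=1 tail=2 count=1
After op 4 (write(7)): arr=[1 17 7 _ _] head=1 tail=3 count=2
After op 5 (read()): arr=[1 17 7 _ _] head=2 tail=3 count=1
After op 6 (write(5)): arr=[1 17 7 5 _] head=2 tail=4 count=2
After op 7 (write(15)): arr=[1 17 7 5 15] head=2 tail=0 count=3
After op 8 (write(19)): arr=[19 17 7 5 15] head=2 tail=1 count=4
After op 9 (read()): arr=[19 17 7 5 15] head=3 tail=1 count=3
After op 10 (write(2)): arr=[19 2 7 5 15] head=3 tail=2 count=4
After op 11 (write(10)): arr=[19 2 10 5 15] head=3 tail=3 count=5

Answer: 3 3 5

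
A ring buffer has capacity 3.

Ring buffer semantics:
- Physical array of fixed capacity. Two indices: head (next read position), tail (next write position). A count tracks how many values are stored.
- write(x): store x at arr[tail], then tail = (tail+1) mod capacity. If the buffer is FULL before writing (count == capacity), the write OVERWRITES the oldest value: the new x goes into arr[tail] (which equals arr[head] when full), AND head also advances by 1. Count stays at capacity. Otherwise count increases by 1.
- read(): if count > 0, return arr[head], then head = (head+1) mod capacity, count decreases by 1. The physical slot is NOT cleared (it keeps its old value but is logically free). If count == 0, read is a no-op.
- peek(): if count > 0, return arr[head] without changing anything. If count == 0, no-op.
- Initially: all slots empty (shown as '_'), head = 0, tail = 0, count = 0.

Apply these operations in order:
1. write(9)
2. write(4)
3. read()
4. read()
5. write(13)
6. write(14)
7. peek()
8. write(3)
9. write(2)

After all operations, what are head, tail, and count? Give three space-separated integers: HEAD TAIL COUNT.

Answer: 0 0 3

Derivation:
After op 1 (write(9)): arr=[9 _ _] head=0 tail=1 count=1
After op 2 (write(4)): arr=[9 4 _] head=0 tail=2 count=2
After op 3 (read()): arr=[9 4 _] head=1 tail=2 count=1
After op 4 (read()): arr=[9 4 _] head=2 tail=2 count=0
After op 5 (write(13)): arr=[9 4 13] head=2 tail=0 count=1
After op 6 (write(14)): arr=[14 4 13] head=2 tail=1 count=2
After op 7 (peek()): arr=[14 4 13] head=2 tail=1 count=2
After op 8 (write(3)): arr=[14 3 13] head=2 tail=2 count=3
After op 9 (write(2)): arr=[14 3 2] head=0 tail=0 count=3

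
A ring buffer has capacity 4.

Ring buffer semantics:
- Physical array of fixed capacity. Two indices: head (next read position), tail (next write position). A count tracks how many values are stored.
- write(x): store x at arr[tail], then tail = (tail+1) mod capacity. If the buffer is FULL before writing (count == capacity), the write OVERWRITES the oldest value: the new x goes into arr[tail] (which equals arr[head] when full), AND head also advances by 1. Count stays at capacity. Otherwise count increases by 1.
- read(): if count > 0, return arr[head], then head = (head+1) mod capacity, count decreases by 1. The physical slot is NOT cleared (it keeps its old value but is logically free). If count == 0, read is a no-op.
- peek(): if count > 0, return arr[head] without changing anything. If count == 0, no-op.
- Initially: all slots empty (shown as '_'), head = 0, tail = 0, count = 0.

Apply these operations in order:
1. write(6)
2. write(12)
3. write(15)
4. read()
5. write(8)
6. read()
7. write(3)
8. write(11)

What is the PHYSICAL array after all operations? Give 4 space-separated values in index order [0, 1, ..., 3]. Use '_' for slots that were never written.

Answer: 3 11 15 8

Derivation:
After op 1 (write(6)): arr=[6 _ _ _] head=0 tail=1 count=1
After op 2 (write(12)): arr=[6 12 _ _] head=0 tail=2 count=2
After op 3 (write(15)): arr=[6 12 15 _] head=0 tail=3 count=3
After op 4 (read()): arr=[6 12 15 _] head=1 tail=3 count=2
After op 5 (write(8)): arr=[6 12 15 8] head=1 tail=0 count=3
After op 6 (read()): arr=[6 12 15 8] head=2 tail=0 count=2
After op 7 (write(3)): arr=[3 12 15 8] head=2 tail=1 count=3
After op 8 (write(11)): arr=[3 11 15 8] head=2 tail=2 count=4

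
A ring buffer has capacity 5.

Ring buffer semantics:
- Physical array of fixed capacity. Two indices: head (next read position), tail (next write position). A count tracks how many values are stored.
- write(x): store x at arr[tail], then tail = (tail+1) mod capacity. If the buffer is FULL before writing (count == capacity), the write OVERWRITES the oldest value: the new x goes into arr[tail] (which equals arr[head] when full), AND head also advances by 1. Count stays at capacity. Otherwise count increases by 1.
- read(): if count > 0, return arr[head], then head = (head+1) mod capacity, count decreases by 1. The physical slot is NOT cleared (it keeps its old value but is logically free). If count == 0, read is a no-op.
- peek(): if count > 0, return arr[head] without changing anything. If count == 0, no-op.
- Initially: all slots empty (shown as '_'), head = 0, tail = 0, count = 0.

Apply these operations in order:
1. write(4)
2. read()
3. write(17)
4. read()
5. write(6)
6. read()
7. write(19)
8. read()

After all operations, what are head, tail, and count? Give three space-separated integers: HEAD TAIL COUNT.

After op 1 (write(4)): arr=[4 _ _ _ _] head=0 tail=1 count=1
After op 2 (read()): arr=[4 _ _ _ _] head=1 tail=1 count=0
After op 3 (write(17)): arr=[4 17 _ _ _] head=1 tail=2 count=1
After op 4 (read()): arr=[4 17 _ _ _] head=2 tail=2 count=0
After op 5 (write(6)): arr=[4 17 6 _ _] head=2 tail=3 count=1
After op 6 (read()): arr=[4 17 6 _ _] head=3 tail=3 count=0
After op 7 (write(19)): arr=[4 17 6 19 _] head=3 tail=4 count=1
After op 8 (read()): arr=[4 17 6 19 _] head=4 tail=4 count=0

Answer: 4 4 0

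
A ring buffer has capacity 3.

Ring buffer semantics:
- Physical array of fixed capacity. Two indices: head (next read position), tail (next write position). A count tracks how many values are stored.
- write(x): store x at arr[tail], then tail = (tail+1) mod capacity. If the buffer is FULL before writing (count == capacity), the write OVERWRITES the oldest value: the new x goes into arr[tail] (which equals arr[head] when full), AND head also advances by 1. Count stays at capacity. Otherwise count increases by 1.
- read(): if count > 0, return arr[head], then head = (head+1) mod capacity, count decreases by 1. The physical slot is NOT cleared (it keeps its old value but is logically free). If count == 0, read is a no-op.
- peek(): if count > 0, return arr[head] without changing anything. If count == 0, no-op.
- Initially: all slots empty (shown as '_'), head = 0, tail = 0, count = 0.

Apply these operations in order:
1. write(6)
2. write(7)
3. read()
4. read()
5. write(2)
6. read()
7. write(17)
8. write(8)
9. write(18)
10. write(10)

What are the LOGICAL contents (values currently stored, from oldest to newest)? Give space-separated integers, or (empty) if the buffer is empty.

Answer: 8 18 10

Derivation:
After op 1 (write(6)): arr=[6 _ _] head=0 tail=1 count=1
After op 2 (write(7)): arr=[6 7 _] head=0 tail=2 count=2
After op 3 (read()): arr=[6 7 _] head=1 tail=2 count=1
After op 4 (read()): arr=[6 7 _] head=2 tail=2 count=0
After op 5 (write(2)): arr=[6 7 2] head=2 tail=0 count=1
After op 6 (read()): arr=[6 7 2] head=0 tail=0 count=0
After op 7 (write(17)): arr=[17 7 2] head=0 tail=1 count=1
After op 8 (write(8)): arr=[17 8 2] head=0 tail=2 count=2
After op 9 (write(18)): arr=[17 8 18] head=0 tail=0 count=3
After op 10 (write(10)): arr=[10 8 18] head=1 tail=1 count=3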